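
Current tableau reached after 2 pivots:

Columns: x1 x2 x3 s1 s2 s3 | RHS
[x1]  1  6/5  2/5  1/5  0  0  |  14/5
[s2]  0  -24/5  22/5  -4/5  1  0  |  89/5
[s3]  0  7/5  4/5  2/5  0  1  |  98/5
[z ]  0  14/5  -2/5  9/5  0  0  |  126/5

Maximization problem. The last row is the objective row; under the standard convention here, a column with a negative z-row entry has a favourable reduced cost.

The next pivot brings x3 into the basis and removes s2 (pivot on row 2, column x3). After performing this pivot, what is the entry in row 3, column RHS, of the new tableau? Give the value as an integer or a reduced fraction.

Pivot element is row 2, column x3: 22/5.
Normalize row 2: new (row 2, RHS) = (89/5)/(22/5) = 89/22.
row 3 ← row 3 − (4/5)·(new row 2): 98/5 − (4/5)·(89/22) = 180/11.

180/11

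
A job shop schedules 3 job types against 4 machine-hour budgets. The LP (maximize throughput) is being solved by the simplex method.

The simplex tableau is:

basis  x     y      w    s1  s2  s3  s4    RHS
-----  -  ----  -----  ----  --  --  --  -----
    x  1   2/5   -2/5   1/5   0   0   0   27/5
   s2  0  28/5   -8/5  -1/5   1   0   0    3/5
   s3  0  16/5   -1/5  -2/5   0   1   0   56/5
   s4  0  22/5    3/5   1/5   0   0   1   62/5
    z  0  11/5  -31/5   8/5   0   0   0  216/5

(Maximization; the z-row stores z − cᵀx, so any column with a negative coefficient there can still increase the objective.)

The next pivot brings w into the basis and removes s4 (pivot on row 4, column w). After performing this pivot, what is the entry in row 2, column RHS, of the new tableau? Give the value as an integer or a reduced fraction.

Pivot element is row 4, column w: 3/5.
Normalize row 4: new (row 4, RHS) = (62/5)/(3/5) = 62/3.
row 2 ← row 2 − (-8/5)·(new row 4): 3/5 − (-8/5)·(62/3) = 101/3.

101/3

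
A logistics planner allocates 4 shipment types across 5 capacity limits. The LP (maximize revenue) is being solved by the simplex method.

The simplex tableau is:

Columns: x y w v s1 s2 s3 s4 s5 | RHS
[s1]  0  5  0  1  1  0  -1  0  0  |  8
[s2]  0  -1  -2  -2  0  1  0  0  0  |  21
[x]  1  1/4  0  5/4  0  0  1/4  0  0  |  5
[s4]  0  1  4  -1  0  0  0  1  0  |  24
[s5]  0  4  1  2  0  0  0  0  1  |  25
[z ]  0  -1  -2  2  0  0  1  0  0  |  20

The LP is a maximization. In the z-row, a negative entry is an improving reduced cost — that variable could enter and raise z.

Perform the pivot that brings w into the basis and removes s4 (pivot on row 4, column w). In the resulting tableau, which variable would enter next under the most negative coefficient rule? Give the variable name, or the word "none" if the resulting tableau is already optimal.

Pivot element 4. New z-row = old z-row − (-2)·(row 4/4).
Updated z-row coefficients: x: 0, y: -1/2, w: 0, v: 3/2, s1: 0, s2: 0, s3: 1, s4: 1/2, s5: 0.
The most negative is -1/2 in column y, so y would enter next.

y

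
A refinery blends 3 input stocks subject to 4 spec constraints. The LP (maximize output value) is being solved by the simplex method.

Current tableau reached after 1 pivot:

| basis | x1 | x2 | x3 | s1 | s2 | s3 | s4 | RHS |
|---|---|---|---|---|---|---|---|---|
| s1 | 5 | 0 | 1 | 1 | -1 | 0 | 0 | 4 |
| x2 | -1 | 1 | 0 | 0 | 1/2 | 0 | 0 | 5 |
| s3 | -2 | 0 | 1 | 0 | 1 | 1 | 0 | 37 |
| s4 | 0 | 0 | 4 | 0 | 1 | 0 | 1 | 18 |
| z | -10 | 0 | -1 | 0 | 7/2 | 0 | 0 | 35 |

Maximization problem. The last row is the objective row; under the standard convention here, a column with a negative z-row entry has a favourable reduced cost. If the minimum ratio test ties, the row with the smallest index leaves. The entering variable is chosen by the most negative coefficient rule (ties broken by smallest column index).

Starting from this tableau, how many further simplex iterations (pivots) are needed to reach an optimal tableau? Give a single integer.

pivot: x1 in, s1 out → z = 43
No improving column remains; optimal.

1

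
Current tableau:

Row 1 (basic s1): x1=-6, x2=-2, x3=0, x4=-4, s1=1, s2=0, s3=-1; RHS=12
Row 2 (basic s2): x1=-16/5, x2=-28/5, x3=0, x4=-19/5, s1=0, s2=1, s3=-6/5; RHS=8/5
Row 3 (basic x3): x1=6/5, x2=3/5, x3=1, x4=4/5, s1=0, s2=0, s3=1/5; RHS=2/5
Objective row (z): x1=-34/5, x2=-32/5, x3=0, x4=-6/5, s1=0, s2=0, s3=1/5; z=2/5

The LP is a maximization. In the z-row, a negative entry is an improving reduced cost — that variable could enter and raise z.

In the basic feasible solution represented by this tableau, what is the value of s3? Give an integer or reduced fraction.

0

s3 is nonbasic (not in the basis column), so its value in the current BFS is 0.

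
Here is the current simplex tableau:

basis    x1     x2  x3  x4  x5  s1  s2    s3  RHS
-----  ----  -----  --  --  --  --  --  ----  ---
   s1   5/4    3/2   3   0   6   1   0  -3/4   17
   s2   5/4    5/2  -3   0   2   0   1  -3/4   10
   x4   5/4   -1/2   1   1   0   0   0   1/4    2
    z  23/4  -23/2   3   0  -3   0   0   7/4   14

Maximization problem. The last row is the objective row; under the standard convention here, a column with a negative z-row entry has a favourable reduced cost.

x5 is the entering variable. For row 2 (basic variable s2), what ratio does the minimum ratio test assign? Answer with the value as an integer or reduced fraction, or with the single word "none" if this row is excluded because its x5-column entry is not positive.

Ratio = RHS / (x5 entry) = 10 / 2 = 5.

5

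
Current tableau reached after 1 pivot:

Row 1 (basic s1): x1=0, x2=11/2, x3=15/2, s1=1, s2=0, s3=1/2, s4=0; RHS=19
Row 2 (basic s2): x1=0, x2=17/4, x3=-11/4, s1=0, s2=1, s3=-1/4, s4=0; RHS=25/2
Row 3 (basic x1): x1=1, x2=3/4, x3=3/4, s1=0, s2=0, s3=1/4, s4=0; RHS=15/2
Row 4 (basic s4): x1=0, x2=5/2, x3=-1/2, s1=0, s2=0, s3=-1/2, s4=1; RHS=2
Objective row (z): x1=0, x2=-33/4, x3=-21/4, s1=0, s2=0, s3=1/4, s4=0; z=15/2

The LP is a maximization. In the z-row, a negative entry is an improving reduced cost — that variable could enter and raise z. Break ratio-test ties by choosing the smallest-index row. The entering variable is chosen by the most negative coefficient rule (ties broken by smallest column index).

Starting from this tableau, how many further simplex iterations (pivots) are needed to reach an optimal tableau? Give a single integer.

3

pivot: x2 in, s4 out → z = 141/10
pivot: x3 in, s1 out → z = 1110/43
pivot: s3 in, x3 out → z = 215/8
No improving column remains; optimal.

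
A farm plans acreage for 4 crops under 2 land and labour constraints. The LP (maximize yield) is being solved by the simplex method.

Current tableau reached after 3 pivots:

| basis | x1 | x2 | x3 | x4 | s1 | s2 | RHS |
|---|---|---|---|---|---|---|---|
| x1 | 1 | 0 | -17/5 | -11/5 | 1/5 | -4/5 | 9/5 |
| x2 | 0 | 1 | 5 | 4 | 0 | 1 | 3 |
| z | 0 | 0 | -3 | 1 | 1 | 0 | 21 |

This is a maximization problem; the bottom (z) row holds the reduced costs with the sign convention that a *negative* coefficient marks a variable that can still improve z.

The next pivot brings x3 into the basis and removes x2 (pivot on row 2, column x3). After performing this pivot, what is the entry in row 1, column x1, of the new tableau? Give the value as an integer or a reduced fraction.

1

Pivot element is row 2, column x3: 5.
Normalize row 2: new (row 2, x1) = 0/5 = 0.
row 1 ← row 1 − (-17/5)·(new row 2): 1 − (-17/5)·0 = 1.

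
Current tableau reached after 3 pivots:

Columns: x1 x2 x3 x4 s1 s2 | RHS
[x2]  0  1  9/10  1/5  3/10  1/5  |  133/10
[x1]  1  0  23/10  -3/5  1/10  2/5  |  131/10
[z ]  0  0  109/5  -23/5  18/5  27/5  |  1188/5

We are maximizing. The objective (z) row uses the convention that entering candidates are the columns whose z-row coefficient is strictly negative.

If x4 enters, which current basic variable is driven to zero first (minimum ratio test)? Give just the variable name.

Ratios: row 1 (x2): (133/10)/(1/5) = 133/2; row 2 (x1): entry -3/5 ≤ 0, skip.
Minimum ratio 133/2 is in the x2 row, so x2 leaves.

x2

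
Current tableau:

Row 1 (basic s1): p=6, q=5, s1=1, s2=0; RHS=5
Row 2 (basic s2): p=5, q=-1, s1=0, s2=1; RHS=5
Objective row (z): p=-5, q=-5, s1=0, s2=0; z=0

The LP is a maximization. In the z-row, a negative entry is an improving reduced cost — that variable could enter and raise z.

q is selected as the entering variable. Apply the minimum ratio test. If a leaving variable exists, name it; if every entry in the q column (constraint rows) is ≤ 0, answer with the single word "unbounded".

s1

Ratios: row 1 (s1): 5/5 = 1; row 2 (s2): entry -1 ≤ 0, skip.
Minimum ratio is in the s1 row, so s1 leaves.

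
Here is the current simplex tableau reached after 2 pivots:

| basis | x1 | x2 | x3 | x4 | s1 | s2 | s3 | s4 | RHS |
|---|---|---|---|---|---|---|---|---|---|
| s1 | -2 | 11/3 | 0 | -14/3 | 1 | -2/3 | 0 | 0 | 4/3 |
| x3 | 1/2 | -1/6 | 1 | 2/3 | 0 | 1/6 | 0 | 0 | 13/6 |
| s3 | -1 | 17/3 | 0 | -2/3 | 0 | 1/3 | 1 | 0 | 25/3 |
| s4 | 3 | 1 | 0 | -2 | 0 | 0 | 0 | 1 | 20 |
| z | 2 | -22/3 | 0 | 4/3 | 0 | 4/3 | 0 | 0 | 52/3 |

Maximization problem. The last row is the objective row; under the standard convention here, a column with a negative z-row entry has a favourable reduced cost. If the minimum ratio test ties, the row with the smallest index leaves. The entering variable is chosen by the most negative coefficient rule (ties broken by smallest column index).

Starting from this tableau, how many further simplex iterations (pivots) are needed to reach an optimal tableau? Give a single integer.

2

pivot: x2 in, s1 out → z = 20
pivot: x4 in, s3 out → z = 83/3
No improving column remains; optimal.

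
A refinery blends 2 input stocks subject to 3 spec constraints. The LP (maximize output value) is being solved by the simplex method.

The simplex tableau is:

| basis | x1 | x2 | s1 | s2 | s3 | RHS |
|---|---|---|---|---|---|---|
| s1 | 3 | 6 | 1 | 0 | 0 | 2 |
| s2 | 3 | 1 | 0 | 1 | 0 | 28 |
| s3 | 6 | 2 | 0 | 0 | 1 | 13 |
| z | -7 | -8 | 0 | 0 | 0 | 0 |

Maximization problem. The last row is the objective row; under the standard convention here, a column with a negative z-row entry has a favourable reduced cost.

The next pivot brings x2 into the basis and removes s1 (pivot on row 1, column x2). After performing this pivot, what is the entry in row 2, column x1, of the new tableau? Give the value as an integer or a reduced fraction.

5/2

Pivot element is row 1, column x2: 6.
Normalize row 1: new (row 1, x1) = 3/6 = 1/2.
row 2 ← row 2 − 1·(new row 1): 3 − 1·(1/2) = 5/2.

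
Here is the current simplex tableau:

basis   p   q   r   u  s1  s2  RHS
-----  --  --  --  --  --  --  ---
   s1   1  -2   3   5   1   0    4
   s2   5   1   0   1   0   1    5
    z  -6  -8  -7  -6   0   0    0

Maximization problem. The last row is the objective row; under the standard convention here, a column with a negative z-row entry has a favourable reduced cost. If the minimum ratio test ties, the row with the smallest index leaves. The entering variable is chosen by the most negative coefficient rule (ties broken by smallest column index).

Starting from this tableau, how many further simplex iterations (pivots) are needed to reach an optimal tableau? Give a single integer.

2

pivot: q in, s2 out → z = 40
pivot: r in, s1 out → z = 218/3
No improving column remains; optimal.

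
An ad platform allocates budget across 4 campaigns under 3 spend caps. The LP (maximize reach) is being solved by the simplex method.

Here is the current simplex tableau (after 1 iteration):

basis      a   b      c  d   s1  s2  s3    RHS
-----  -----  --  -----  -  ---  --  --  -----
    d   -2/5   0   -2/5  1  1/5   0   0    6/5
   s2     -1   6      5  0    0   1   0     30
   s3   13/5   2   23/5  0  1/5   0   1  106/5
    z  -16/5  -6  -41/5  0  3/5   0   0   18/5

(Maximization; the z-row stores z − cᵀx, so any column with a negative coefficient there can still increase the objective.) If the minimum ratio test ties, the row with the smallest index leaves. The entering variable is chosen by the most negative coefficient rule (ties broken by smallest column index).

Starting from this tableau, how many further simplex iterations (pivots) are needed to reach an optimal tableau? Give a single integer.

3

pivot: c in, s3 out → z = 952/23
pivot: b in, s2 out → z = 504/11
pivot: a in, c out → z = 546/11
No improving column remains; optimal.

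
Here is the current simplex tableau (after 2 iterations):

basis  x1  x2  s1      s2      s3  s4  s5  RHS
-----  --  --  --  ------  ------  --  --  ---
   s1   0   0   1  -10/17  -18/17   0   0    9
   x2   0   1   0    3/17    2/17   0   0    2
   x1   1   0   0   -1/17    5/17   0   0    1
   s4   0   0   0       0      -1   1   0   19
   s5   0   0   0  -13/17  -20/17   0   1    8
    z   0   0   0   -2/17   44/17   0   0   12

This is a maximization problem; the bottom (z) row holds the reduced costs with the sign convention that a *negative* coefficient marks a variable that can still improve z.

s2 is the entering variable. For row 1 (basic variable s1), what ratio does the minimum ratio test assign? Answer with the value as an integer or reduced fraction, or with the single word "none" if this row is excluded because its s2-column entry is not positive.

The s2 entry in row 1 is -10/17 ≤ 0, so this row gives no ratio.

none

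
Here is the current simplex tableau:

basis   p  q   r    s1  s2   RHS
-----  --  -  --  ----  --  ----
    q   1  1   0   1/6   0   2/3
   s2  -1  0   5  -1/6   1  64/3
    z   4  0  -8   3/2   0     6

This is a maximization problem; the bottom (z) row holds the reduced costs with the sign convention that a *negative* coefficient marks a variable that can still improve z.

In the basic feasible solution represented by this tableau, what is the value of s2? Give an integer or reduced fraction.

s2 is basic (row 2); its value is the RHS of that row: 64/3.

64/3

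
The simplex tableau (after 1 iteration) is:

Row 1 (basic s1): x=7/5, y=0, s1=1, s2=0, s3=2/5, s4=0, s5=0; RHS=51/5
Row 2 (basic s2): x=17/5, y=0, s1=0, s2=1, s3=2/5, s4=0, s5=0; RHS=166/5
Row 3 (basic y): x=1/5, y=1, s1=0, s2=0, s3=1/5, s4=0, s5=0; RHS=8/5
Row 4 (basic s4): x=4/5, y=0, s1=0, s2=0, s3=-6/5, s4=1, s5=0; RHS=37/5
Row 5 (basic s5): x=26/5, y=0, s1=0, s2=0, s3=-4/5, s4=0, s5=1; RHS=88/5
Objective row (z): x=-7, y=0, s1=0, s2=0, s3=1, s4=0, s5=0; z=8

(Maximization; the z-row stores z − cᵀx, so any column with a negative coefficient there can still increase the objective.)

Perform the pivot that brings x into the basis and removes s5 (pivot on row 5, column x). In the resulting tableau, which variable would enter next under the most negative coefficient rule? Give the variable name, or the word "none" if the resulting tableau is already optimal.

Pivot element 26/5. New z-row = old z-row − (-7)·(row 5/(26/5)).
Updated z-row coefficients: x: 0, y: 0, s1: 0, s2: 0, s3: -1/13, s4: 0, s5: 35/26.
The most negative is -1/13 in column s3, so s3 would enter next.

s3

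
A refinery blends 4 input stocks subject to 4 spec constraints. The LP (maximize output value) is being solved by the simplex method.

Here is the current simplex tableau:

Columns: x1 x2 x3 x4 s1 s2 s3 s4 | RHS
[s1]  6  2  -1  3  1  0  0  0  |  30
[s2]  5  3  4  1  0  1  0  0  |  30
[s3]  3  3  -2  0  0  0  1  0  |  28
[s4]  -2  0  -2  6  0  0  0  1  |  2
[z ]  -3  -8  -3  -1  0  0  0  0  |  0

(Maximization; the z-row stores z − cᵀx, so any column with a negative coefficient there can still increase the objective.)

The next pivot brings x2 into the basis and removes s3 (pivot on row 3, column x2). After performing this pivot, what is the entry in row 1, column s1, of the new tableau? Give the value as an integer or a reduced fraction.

Pivot element is row 3, column x2: 3.
Normalize row 3: new (row 3, s1) = 0/3 = 0.
row 1 ← row 1 − 2·(new row 3): 1 − 2·0 = 1.

1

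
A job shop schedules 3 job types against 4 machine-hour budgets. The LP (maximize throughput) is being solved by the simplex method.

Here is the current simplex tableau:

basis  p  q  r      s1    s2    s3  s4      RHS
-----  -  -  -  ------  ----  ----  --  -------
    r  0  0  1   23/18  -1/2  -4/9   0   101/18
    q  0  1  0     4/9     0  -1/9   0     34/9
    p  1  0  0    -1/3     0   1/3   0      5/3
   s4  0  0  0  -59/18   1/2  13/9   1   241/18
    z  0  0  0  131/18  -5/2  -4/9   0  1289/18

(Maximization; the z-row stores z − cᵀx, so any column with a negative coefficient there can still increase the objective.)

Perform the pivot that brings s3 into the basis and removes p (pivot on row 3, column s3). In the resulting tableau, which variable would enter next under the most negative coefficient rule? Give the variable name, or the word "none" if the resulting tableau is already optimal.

s2

Pivot element 1/3. New z-row = old z-row − (-4/9)·(row 3/(1/3)).
Updated z-row coefficients: p: 4/3, q: 0, r: 0, s1: 41/6, s2: -5/2, s3: 0, s4: 0.
The most negative is -5/2 in column s2, so s2 would enter next.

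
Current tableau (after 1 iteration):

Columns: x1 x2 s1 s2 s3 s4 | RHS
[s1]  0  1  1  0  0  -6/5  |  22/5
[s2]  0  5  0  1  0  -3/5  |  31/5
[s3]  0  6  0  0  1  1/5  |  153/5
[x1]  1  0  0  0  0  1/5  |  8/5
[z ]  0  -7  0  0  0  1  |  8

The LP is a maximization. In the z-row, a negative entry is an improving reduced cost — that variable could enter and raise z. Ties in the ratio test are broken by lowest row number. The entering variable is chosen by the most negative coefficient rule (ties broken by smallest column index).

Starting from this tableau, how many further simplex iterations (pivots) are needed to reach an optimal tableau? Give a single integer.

1

pivot: x2 in, s2 out → z = 417/25
No improving column remains; optimal.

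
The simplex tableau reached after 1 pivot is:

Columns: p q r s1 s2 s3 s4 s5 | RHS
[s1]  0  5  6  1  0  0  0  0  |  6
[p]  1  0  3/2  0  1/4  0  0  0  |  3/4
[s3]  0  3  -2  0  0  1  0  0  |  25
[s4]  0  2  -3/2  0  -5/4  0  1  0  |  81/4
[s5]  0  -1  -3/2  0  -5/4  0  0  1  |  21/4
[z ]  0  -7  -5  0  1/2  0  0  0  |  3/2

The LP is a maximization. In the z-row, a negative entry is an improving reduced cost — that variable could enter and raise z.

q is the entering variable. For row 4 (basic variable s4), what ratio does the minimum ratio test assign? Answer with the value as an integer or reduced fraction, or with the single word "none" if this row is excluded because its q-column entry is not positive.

81/8

Ratio = RHS / (q entry) = (81/4) / 2 = 81/8.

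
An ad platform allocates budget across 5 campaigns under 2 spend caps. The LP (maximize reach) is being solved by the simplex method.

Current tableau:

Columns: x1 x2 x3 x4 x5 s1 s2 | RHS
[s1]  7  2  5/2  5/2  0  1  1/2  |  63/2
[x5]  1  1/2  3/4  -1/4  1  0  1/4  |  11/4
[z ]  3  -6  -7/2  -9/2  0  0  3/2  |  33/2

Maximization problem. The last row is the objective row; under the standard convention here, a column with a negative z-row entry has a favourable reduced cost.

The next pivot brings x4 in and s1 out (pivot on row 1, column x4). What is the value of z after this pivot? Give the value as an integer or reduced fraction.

366/5

Minimum ratio for x4: (63/2)/(5/2) = 63/5.
z changes by −(z-row coeff of x4)·ratio = −(-9/2)·(63/5) = 567/10.
New z = 33/2 + (567/10) = 366/5.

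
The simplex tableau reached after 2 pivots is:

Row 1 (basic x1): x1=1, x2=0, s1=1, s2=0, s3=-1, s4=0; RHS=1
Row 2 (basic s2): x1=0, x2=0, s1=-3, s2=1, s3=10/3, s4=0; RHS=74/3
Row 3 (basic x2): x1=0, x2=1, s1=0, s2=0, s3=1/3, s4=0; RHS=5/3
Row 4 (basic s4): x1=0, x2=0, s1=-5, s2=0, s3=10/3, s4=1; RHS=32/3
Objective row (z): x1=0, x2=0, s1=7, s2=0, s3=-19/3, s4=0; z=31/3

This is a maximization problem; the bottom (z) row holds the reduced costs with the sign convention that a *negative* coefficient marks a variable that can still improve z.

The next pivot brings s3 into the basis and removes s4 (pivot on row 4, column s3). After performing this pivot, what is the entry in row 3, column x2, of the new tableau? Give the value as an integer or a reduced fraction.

Pivot element is row 4, column s3: 10/3.
Normalize row 4: new (row 4, x2) = 0/(10/3) = 0.
row 3 ← row 3 − (1/3)·(new row 4): 1 − (1/3)·0 = 1.

1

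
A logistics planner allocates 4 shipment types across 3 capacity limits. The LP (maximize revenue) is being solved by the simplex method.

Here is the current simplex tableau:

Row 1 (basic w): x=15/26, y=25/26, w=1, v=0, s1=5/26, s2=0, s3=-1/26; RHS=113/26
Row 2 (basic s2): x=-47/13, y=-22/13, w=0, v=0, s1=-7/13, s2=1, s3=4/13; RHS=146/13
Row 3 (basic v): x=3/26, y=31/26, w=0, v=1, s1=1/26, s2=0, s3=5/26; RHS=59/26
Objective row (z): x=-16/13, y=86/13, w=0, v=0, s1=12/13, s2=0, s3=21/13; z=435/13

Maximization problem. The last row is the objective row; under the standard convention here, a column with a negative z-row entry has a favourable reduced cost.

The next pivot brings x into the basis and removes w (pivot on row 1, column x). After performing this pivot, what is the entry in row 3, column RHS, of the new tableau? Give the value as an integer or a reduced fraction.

Pivot element is row 1, column x: 15/26.
Normalize row 1: new (row 1, RHS) = (113/26)/(15/26) = 113/15.
row 3 ← row 3 − (3/26)·(new row 1): 59/26 − (3/26)·(113/15) = 7/5.

7/5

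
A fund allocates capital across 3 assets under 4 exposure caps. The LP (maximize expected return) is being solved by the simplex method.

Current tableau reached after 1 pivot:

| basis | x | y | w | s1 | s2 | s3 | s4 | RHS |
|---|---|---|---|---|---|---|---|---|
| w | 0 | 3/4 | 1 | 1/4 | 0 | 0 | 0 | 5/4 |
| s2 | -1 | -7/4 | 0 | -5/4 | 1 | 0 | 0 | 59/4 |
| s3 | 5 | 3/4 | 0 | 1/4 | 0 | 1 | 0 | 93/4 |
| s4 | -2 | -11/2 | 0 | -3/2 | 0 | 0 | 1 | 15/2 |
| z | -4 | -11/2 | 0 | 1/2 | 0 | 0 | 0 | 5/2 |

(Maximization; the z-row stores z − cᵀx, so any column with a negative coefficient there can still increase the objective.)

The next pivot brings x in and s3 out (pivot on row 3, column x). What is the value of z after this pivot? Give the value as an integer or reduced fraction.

211/10

Minimum ratio for x: (93/4)/5 = 93/20.
z changes by −(z-row coeff of x)·ratio = −(-4)·(93/20) = 93/5.
New z = 5/2 + (93/5) = 211/10.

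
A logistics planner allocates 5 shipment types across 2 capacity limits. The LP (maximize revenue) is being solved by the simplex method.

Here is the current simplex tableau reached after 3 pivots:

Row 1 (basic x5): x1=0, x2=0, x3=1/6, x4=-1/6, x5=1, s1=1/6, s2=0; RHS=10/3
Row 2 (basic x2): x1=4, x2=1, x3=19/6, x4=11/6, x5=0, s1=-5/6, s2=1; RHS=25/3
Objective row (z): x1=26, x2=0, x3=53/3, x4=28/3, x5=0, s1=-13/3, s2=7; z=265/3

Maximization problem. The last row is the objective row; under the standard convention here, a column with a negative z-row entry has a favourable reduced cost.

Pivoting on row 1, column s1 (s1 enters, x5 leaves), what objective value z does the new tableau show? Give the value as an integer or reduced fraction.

175

Minimum ratio for s1: (10/3)/(1/6) = 20.
z changes by −(z-row coeff of s1)·ratio = −(-13/3)·20 = 260/3.
New z = 265/3 + (260/3) = 175.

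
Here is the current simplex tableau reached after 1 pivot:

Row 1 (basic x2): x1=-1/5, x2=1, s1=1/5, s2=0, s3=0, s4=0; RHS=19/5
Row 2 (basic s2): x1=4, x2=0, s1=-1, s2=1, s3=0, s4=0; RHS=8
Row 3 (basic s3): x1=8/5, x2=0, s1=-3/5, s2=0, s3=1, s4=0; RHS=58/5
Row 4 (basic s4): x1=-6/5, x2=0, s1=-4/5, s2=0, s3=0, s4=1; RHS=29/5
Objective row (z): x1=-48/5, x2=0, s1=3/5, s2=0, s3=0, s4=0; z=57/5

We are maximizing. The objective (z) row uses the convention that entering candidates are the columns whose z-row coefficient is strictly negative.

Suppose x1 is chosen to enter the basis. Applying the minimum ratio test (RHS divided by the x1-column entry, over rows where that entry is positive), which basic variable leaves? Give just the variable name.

Ratios: row 1 (x2): entry -1/5 ≤ 0, skip; row 2 (s2): 8/4 = 2; row 3 (s3): (58/5)/(8/5) = 29/4; row 4 (s4): entry -6/5 ≤ 0, skip.
Minimum ratio 2 is in the s2 row, so s2 leaves.

s2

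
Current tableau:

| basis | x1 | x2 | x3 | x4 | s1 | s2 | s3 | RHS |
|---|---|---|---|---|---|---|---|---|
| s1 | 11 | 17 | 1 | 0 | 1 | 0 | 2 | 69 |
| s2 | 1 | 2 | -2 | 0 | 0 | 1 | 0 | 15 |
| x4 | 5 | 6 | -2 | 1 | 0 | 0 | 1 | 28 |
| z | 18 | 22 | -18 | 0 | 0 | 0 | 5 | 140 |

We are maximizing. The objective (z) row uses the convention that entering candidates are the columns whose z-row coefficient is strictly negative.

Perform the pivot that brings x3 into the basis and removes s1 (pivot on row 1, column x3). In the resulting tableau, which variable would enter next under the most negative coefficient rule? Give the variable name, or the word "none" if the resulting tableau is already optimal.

Pivot element 1. New z-row = old z-row − (-18)·(row 1/1).
Updated z-row coefficients: x1: 216, x2: 328, x3: 0, x4: 0, s1: 18, s2: 0, s3: 41.
No coefficient is strictly negative; the tableau after this pivot is optimal.

none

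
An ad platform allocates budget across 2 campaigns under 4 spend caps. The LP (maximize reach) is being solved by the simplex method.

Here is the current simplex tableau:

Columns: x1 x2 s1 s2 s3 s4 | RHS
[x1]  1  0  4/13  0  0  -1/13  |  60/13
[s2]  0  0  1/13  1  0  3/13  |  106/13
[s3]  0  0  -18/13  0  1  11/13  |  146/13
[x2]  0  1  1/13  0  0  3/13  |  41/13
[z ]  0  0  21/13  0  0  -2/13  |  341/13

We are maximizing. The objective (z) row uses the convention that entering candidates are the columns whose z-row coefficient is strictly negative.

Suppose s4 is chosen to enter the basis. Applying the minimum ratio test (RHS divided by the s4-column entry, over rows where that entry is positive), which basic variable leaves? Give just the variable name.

Ratios: row 1 (x1): entry -1/13 ≤ 0, skip; row 2 (s2): (106/13)/(3/13) = 106/3; row 3 (s3): (146/13)/(11/13) = 146/11; row 4 (x2): (41/13)/(3/13) = 41/3.
Minimum ratio 146/11 is in the s3 row, so s3 leaves.

s3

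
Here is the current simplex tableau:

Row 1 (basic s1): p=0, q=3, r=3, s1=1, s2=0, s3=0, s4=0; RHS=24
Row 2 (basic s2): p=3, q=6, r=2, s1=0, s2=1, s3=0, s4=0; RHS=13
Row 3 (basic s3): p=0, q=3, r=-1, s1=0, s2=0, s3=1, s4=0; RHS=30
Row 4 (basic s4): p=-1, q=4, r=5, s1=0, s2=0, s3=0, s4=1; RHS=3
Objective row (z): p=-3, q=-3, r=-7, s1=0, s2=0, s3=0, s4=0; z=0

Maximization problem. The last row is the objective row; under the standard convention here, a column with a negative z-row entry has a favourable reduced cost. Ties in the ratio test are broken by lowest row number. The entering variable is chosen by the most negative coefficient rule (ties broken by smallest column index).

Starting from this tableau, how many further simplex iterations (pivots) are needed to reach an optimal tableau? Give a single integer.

pivot: r in, s4 out → z = 21/5
pivot: p in, s2 out → z = 331/17
No improving column remains; optimal.

2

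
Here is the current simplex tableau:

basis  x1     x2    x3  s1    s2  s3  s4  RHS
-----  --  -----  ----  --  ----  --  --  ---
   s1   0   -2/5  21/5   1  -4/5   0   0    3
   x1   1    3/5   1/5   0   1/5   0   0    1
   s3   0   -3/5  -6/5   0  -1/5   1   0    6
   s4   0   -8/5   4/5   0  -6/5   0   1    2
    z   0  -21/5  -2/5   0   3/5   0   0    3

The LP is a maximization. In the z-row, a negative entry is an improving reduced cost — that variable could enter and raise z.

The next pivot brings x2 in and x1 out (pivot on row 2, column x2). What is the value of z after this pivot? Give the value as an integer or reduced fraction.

10

Minimum ratio for x2: 1/(3/5) = 5/3.
z changes by −(z-row coeff of x2)·ratio = −(-21/5)·(5/3) = 7.
New z = 3 + 7 = 10.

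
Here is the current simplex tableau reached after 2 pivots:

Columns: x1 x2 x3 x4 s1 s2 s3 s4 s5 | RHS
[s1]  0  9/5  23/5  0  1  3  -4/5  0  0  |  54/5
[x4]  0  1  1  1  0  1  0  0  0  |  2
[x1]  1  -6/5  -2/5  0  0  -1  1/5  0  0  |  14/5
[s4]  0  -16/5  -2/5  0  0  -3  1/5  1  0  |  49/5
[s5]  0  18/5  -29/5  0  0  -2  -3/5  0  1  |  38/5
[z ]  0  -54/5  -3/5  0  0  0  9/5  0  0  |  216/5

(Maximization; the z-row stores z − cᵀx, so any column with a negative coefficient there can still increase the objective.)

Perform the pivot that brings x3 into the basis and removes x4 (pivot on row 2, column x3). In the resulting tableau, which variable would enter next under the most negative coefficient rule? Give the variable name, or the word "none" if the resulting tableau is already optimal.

x2

Pivot element 1. New z-row = old z-row − (-3/5)·(row 2/1).
Updated z-row coefficients: x1: 0, x2: -51/5, x3: 0, x4: 3/5, s1: 0, s2: 3/5, s3: 9/5, s4: 0, s5: 0.
The most negative is -51/5 in column x2, so x2 would enter next.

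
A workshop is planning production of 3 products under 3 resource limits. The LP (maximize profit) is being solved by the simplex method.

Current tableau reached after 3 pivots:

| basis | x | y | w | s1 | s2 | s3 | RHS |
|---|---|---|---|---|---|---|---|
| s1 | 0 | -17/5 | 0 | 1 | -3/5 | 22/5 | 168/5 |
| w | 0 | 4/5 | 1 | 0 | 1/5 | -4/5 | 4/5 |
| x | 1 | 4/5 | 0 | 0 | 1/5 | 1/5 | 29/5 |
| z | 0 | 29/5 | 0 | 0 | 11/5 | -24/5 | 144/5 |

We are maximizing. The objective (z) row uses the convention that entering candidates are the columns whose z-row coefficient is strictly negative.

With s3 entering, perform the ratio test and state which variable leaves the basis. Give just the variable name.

Ratios: row 1 (s1): (168/5)/(22/5) = 84/11; row 2 (w): entry -4/5 ≤ 0, skip; row 3 (x): (29/5)/(1/5) = 29.
Minimum ratio 84/11 is in the s1 row, so s1 leaves.

s1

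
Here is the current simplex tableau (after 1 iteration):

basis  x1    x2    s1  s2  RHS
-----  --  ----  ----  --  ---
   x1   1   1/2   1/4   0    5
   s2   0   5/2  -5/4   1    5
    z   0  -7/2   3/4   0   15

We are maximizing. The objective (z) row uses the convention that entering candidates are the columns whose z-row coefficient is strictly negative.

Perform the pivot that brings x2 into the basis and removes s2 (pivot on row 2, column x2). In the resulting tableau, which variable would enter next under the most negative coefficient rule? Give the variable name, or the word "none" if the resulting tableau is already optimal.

s1

Pivot element 5/2. New z-row = old z-row − (-7/2)·(row 2/(5/2)).
Updated z-row coefficients: x1: 0, x2: 0, s1: -1, s2: 7/5.
The most negative is -1 in column s1, so s1 would enter next.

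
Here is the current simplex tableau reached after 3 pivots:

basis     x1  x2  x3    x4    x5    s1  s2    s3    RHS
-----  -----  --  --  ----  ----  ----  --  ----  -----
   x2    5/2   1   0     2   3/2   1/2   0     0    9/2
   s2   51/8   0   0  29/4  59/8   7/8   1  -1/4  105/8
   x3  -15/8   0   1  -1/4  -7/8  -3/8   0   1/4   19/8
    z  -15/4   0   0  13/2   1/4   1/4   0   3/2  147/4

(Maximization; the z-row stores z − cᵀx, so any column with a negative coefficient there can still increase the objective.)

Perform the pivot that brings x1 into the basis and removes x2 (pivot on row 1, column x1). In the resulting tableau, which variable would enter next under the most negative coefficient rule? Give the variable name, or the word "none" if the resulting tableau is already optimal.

none

Pivot element 5/2. New z-row = old z-row − (-15/4)·(row 1/(5/2)).
Updated z-row coefficients: x1: 0, x2: 3/2, x3: 0, x4: 19/2, x5: 5/2, s1: 1, s2: 0, s3: 3/2.
No coefficient is strictly negative; the tableau after this pivot is optimal.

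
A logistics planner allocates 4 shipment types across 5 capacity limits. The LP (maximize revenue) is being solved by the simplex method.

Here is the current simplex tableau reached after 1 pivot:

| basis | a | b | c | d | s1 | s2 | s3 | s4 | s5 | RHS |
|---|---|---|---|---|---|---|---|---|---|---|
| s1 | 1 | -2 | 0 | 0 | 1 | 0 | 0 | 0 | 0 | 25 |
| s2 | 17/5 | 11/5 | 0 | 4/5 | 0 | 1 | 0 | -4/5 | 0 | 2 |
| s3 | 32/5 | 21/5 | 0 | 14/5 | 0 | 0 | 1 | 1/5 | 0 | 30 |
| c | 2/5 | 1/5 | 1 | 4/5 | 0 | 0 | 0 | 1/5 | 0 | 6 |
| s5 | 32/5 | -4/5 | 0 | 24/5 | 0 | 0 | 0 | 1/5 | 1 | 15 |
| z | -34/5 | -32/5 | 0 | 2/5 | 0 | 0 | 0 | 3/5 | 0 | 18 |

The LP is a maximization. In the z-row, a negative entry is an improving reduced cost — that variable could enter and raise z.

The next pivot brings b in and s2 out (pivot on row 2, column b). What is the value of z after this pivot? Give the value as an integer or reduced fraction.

Minimum ratio for b: 2/(11/5) = 10/11.
z changes by −(z-row coeff of b)·ratio = −(-32/5)·(10/11) = 64/11.
New z = 18 + (64/11) = 262/11.

262/11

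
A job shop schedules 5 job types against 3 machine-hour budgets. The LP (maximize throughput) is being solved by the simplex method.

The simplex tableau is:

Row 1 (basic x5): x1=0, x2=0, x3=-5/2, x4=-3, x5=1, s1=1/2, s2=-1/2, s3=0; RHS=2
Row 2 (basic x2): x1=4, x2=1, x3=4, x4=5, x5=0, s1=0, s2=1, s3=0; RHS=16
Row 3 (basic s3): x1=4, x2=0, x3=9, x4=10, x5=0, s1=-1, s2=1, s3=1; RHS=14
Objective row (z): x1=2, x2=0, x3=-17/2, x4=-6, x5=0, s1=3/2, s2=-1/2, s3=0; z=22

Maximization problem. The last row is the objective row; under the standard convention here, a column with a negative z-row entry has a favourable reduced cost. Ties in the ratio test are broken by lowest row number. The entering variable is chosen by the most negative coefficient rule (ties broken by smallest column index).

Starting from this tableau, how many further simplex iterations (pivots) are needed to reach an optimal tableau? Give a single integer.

pivot: x3 in, s3 out → z = 317/9
No improving column remains; optimal.

1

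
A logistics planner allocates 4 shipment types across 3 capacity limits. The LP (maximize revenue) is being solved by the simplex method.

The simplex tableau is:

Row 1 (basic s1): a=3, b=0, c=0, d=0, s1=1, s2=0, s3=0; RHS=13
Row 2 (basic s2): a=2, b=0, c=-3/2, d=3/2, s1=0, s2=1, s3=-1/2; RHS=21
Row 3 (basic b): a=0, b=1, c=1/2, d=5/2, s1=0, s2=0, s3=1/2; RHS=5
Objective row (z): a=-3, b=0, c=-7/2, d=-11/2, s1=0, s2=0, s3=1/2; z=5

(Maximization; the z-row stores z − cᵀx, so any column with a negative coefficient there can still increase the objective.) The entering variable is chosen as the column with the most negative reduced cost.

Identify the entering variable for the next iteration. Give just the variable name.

d

Objective-row coefficients: a: -3, b: 0, c: -7/2, d: -11/2, s1: 0, s2: 0, s3: 1/2.
The most negative is -11/2 in column d, so d enters.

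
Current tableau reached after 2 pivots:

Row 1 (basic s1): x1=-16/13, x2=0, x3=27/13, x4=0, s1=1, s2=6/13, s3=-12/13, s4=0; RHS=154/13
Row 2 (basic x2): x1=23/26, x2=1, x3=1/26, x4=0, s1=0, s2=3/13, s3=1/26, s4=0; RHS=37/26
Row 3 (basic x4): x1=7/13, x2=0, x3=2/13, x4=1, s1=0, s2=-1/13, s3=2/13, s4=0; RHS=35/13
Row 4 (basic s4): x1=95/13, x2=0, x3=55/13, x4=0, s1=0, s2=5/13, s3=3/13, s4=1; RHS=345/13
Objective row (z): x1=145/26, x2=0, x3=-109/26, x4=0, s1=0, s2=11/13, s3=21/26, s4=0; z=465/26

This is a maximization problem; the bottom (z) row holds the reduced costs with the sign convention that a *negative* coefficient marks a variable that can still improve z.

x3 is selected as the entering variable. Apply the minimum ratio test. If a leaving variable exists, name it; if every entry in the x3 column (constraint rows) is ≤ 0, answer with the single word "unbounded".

Ratios: row 1 (s1): (154/13)/(27/13) = 154/27; row 2 (x2): (37/26)/(1/26) = 37; row 3 (x4): (35/13)/(2/13) = 35/2; row 4 (s4): (345/13)/(55/13) = 69/11.
Minimum ratio is in the s1 row, so s1 leaves.

s1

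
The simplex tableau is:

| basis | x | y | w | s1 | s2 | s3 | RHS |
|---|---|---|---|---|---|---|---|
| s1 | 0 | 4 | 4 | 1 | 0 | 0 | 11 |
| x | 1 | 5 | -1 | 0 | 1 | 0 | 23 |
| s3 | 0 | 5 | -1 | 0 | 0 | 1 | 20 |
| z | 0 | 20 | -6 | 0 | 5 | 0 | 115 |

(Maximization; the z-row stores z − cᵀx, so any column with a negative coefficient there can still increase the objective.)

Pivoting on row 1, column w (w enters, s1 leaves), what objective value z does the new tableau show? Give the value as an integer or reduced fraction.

Minimum ratio for w: 11/4 = 11/4.
z changes by −(z-row coeff of w)·ratio = −(-6)·(11/4) = 33/2.
New z = 115 + (33/2) = 263/2.

263/2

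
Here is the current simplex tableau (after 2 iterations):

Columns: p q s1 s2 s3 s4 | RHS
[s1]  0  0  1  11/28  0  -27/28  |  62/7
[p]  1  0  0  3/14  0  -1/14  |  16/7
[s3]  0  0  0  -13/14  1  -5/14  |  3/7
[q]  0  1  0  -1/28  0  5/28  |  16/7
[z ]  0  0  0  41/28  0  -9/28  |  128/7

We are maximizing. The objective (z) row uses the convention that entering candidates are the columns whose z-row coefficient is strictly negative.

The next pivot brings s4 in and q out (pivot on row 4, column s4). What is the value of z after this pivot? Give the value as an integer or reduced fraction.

112/5

Minimum ratio for s4: (16/7)/(5/28) = 64/5.
z changes by −(z-row coeff of s4)·ratio = −(-9/28)·(64/5) = 144/35.
New z = 128/7 + (144/35) = 112/5.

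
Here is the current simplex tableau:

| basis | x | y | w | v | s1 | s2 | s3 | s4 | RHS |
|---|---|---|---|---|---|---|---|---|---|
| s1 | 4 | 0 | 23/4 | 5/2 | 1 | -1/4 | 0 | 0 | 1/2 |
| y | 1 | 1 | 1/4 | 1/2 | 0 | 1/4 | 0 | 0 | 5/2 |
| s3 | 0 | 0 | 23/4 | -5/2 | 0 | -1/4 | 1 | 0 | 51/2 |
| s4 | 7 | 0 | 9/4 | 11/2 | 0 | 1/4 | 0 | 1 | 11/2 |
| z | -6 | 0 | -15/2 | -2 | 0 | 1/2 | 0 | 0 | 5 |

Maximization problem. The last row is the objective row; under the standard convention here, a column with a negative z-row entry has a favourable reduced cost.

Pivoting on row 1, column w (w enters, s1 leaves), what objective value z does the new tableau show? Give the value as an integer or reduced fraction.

130/23

Minimum ratio for w: (1/2)/(23/4) = 2/23.
z changes by −(z-row coeff of w)·ratio = −(-15/2)·(2/23) = 15/23.
New z = 5 + (15/23) = 130/23.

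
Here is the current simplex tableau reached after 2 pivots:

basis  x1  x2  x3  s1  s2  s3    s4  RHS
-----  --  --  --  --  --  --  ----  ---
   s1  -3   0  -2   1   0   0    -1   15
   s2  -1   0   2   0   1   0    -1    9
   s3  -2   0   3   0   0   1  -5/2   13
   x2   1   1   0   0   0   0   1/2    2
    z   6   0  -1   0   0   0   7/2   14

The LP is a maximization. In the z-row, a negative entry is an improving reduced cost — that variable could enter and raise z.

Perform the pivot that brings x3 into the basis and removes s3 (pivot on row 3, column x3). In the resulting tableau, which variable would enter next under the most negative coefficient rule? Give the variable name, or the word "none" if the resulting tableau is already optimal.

Pivot element 3. New z-row = old z-row − (-1)·(row 3/3).
Updated z-row coefficients: x1: 16/3, x2: 0, x3: 0, s1: 0, s2: 0, s3: 1/3, s4: 8/3.
No coefficient is strictly negative; the tableau after this pivot is optimal.

none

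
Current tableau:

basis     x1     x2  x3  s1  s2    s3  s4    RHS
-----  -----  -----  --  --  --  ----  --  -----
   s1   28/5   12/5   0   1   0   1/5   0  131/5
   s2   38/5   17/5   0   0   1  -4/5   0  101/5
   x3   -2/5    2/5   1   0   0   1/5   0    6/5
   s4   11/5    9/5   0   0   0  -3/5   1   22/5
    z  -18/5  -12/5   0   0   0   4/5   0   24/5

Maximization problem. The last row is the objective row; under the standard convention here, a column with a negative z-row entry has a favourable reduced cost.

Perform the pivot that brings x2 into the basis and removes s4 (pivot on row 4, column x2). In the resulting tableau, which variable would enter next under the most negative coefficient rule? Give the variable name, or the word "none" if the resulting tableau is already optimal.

Pivot element 9/5. New z-row = old z-row − (-12/5)·(row 4/(9/5)).
Updated z-row coefficients: x1: -2/3, x2: 0, x3: 0, s1: 0, s2: 0, s3: 0, s4: 4/3.
The most negative is -2/3 in column x1, so x1 would enter next.

x1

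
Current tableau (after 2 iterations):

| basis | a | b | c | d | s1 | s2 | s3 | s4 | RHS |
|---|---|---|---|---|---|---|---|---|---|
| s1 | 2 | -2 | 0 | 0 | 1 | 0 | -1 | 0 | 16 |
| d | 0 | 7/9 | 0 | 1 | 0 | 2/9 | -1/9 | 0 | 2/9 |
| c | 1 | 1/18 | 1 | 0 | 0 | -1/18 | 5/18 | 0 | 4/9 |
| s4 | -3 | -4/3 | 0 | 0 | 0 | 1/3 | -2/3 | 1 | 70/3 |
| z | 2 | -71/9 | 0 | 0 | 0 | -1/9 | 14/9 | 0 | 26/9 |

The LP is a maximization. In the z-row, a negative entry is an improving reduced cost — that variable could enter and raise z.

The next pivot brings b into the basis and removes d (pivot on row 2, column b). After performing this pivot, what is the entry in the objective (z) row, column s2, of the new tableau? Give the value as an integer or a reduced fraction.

Pivot element is row 2, column b: 7/9.
Normalize row 2: new (row 2, s2) = (2/9)/(7/9) = 2/7.
z-row ← z-row − (-71/9)·(new row 2): -1/9 − (-71/9)·(2/7) = 15/7.

15/7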